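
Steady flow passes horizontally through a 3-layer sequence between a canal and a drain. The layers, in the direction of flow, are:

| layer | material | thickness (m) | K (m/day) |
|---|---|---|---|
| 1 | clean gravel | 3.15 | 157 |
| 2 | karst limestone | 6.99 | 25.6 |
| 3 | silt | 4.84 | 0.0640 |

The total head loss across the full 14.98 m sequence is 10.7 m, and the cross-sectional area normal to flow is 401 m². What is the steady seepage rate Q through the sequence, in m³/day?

56.5

Flow is perpendicular to layering, so the layers act in series and the equivalent K is the thickness-weighted harmonic mean.
Total thickness L = 3.15 + 6.99 + 4.84 = 14.98 m.
Σ(b_i/K_i) = 3.15/157 + 6.99/25.6 + 4.84/0.0640 = 75.92 d.
K_eq = L / Σ(b_i/K_i) = 14.98 / 75.92 = 0.1973 m/day.
Q = K_eq · A · (Δh/L) = 0.1973 × 401 × (10.7/14.98) = 56.52 m³/day.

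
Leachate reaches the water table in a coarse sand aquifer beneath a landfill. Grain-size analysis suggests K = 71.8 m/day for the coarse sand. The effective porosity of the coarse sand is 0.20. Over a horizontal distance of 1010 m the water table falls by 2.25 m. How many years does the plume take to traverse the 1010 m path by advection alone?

3.46

Hydraulic gradient i = Δh / L = 2.25 / 1010 = 0.002228.
Darcy flux q = K · i = 71.80 × 0.002228 = 0.1600 m/day.
Seepage velocity v = q / n_e = 0.1600 / 0.20 = 0.7998 m/day.
Travel time t = L / v = 1010 / 0.7998 = 1263 days = 3.458 years.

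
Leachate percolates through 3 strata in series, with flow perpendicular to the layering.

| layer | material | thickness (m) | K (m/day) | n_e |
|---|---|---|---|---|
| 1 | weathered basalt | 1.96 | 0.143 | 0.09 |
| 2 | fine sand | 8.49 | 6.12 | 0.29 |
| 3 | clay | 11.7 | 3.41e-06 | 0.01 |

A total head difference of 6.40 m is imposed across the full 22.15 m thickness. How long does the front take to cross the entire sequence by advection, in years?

With flow normal to the layers, continuity requires the same specific discharge q through every layer.
Σ(b_i/K_i) = 1.96/0.143 + 8.49/6.12 + 11.7/3.41e-06 = 3.431e+06 d.
q = Δh / Σ(b_i/K_i) = 6.40 / 3.431e+06 = 1.865e-06 m/day.
In each layer the seepage velocity is v_i = q/n_i, so the layer transit time is t_i = b_i·n_i / q:
  layer 1 (weathered basalt): t_1 = 1.96 × 0.09 / 1.865e-06 = 94570 d
  layer 2 (fine sand): t_2 = 8.49 × 0.29 / 1.865e-06 = 1.320e+06 d
  layer 3 (clay): t_3 = 11.7 × 0.01 / 1.865e-06 = 62725 d
Total t = Σ t_i = 1.477e+06 days = 4044 years.

4040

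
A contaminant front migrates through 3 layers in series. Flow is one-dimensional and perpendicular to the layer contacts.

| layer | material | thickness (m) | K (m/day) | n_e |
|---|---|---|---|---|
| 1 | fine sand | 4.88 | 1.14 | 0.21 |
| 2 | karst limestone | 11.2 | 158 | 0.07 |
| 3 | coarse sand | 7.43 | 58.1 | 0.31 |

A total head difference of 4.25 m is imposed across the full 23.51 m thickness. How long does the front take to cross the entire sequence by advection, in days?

With flow normal to the layers, continuity requires the same specific discharge q through every layer.
Σ(b_i/K_i) = 4.88/1.14 + 11.2/158 + 7.43/58.1 = 4.479 d.
q = Δh / Σ(b_i/K_i) = 4.25 / 4.479 = 0.9488 m/day.
In each layer the seepage velocity is v_i = q/n_i, so the layer transit time is t_i = b_i·n_i / q:
  layer 1 (fine sand): t_1 = 4.88 × 0.21 / 0.9488 = 1.080 d
  layer 2 (karst limestone): t_2 = 11.2 × 0.07 / 0.9488 = 0.8263 d
  layer 3 (coarse sand): t_3 = 7.43 × 0.31 / 0.9488 = 2.428 d
Total t = Σ t_i = 4.334 days.

4.33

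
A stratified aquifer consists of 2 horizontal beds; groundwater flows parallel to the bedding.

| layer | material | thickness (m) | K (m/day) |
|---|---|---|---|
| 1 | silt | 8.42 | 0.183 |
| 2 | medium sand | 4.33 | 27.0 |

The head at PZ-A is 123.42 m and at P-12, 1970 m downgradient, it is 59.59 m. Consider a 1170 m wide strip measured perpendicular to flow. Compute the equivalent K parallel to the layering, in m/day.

Flow is parallel to layering, so each bed carries its own Darcy discharge and the transmissivities add.
Σ(K_i·b_i) = 0.183×8.42 + 27.0×4.33 = 118.5 m²/day.
Total thickness b = 12.75 m, so K_eq = Σ(K_i·b_i)/b = 9.290 m/day.

9.29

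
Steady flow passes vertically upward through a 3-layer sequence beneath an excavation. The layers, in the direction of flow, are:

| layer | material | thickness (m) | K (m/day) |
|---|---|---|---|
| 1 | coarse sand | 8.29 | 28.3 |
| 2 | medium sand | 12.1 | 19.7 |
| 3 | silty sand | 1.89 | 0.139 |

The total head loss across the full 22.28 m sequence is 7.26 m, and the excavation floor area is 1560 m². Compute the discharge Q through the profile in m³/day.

781

Flow is perpendicular to layering, so the layers act in series and the equivalent K is the thickness-weighted harmonic mean.
Total thickness L = 8.29 + 12.1 + 1.89 = 22.28 m.
Σ(b_i/K_i) = 8.29/28.3 + 12.1/19.7 + 1.89/0.139 = 14.50 d.
K_eq = L / Σ(b_i/K_i) = 22.28 / 14.50 = 1.536 m/day.
Q = K_eq · A · (Δh/L) = 1.536 × 1560 × (7.26/22.28) = 780.8 m³/day.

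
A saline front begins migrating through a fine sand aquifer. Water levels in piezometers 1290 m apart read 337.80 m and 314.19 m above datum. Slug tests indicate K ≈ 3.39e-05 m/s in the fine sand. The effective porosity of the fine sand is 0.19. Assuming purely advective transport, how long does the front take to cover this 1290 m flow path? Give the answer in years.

Convert K: 3.39e-05 m/s × 86400 = 2.929 m/day.
Hydraulic gradient i = (337.80 − 314.19) / 1290 = 23.61 / 1290 = 0.01830.
Darcy flux q = K · i = 2.929 × 0.01830 = 0.05361 m/day.
Seepage velocity v = q / n_e = 0.05361 / 0.19 = 0.2821 m/day.
Travel time t = L / v = 1290 / 0.2821 = 4572 days = 12.52 years.

12.5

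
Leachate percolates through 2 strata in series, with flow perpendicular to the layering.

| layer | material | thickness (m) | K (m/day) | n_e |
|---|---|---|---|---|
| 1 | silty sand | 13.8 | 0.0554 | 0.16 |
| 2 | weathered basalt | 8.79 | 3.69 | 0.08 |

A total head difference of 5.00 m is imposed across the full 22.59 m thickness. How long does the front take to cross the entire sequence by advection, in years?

0.401

With flow normal to the layers, continuity requires the same specific discharge q through every layer.
Σ(b_i/K_i) = 13.8/0.0554 + 8.79/3.69 = 251.5 d.
q = Δh / Σ(b_i/K_i) = 5.00 / 251.5 = 0.01988 m/day.
In each layer the seepage velocity is v_i = q/n_i, so the layer transit time is t_i = b_i·n_i / q:
  layer 1 (silty sand): t_1 = 13.8 × 0.16 / 0.01988 = 111.1 d
  layer 2 (weathered basalt): t_2 = 8.79 × 0.08 / 0.01988 = 35.37 d
Total t = Σ t_i = 146.4 days = 0.4009 years.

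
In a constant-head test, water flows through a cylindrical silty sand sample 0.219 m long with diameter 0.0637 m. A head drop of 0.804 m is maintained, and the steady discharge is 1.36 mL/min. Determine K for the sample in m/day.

0.167

Cross-sectional area A = π·(d/2)² = π × (0.0637/2)² = 0.003187 m².
Convert discharge: 1.36 mL/min = 2.267e-08 m³/s.
Darcy's law rearranged: K = Q·L / (A·Δh) = 2.267e-08 × 0.219 / (0.003187 × 0.804) = 1.937e-06 m/s = 0.1674 m/day.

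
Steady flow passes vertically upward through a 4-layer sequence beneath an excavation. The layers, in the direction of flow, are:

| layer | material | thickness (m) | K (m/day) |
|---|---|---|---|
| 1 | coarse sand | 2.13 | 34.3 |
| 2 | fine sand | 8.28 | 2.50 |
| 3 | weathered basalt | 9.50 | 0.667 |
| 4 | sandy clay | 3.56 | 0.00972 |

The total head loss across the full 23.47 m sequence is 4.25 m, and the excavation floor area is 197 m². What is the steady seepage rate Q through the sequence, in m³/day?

Flow is perpendicular to layering, so the layers act in series and the equivalent K is the thickness-weighted harmonic mean.
Total thickness L = 2.13 + 8.28 + 9.50 + 3.56 = 23.47 m.
Σ(b_i/K_i) = 2.13/34.3 + 8.28/2.50 + 9.50/0.667 + 3.56/0.00972 = 383.9 d.
K_eq = L / Σ(b_i/K_i) = 23.47 / 383.9 = 0.06114 m/day.
Q = K_eq · A · (Δh/L) = 0.06114 × 197 × (4.25/23.47) = 2.181 m³/day.

2.18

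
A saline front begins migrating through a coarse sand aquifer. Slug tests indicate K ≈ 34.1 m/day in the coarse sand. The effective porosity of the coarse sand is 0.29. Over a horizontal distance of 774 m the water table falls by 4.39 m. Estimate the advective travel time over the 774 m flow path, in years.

Hydraulic gradient i = Δh / L = 4.39 / 774 = 0.005672.
Darcy flux q = K · i = 34.10 × 0.005672 = 0.1934 m/day.
Seepage velocity v = q / n_e = 0.1934 / 0.29 = 0.6669 m/day.
Travel time t = L / v = 774 / 0.6669 = 1161 days = 3.177 years.

3.18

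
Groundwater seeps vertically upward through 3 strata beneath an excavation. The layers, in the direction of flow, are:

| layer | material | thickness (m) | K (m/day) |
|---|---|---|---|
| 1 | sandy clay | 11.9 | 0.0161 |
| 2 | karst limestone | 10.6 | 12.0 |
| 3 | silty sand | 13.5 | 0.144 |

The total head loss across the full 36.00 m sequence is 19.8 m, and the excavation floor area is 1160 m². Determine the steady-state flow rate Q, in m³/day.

27.5

Flow is perpendicular to layering, so the layers act in series and the equivalent K is the thickness-weighted harmonic mean.
Total thickness L = 11.9 + 10.6 + 13.5 = 36.00 m.
Σ(b_i/K_i) = 11.9/0.0161 + 10.6/12.0 + 13.5/0.144 = 833.8 d.
K_eq = L / Σ(b_i/K_i) = 36.00 / 833.8 = 0.04318 m/day.
Q = K_eq · A · (Δh/L) = 0.04318 × 1160 × (19.8/36.00) = 27.55 m³/day.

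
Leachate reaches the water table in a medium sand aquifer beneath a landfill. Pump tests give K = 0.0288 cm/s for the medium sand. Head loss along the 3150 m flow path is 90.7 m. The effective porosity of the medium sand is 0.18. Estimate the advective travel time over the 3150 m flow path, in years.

Convert K: 0.0288 cm/s × 864 = 24.88 m/day.
Hydraulic gradient i = Δh / L = 90.7 / 3150 = 0.02879.
Darcy flux q = K · i = 24.88 × 0.02879 = 0.7165 m/day.
Seepage velocity v = q / n_e = 0.7165 / 0.18 = 3.980 m/day.
Travel time t = L / v = 3150 / 3.980 = 791.4 days = 2.167 years.

2.17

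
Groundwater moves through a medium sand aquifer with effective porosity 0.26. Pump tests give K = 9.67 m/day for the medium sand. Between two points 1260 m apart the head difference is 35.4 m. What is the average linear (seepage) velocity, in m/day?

1.04

Hydraulic gradient i = Δh / L = 35.4 / 1260 = 0.02810.
Darcy flux q = K · i = 9.670 × 0.02810 = 0.2717 m/day.
Seepage velocity v = q / n_e = 0.2717 / 0.26 = 1.045 m/day.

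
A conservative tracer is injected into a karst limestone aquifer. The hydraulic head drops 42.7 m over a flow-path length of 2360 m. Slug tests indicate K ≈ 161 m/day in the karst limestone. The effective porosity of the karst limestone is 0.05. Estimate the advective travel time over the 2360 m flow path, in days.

40.5

Hydraulic gradient i = Δh / L = 42.7 / 2360 = 0.01809.
Darcy flux q = K · i = 161.0 × 0.01809 = 2.913 m/day.
Seepage velocity v = q / n_e = 2.913 / 0.05 = 58.26 m/day.
Travel time t = L / v = 2360 / 58.26 = 40.51 days.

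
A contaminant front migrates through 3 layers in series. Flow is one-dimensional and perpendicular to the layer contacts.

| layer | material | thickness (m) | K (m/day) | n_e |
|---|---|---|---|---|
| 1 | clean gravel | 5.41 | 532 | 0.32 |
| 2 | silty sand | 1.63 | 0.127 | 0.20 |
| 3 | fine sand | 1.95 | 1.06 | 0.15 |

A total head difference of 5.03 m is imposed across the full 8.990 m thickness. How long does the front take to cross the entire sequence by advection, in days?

6.86

With flow normal to the layers, continuity requires the same specific discharge q through every layer.
Σ(b_i/K_i) = 5.41/532 + 1.63/0.127 + 1.95/1.06 = 14.68 d.
q = Δh / Σ(b_i/K_i) = 5.03 / 14.68 = 0.3425 m/day.
In each layer the seepage velocity is v_i = q/n_i, so the layer transit time is t_i = b_i·n_i / q:
  layer 1 (clean gravel): t_1 = 5.41 × 0.32 / 0.3425 = 5.054 d
  layer 2 (silty sand): t_2 = 1.63 × 0.20 / 0.3425 = 0.9517 d
  layer 3 (fine sand): t_3 = 1.95 × 0.15 / 0.3425 = 0.8539 d
Total t = Σ t_i = 6.860 days.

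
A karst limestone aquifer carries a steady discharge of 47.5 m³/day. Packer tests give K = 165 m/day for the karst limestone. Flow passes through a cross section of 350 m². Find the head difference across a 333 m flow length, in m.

From Q = K·A·i, i = Q / (K·A) = 47.5 / (165.0 × 350.0) = 0.0008225.
Head loss Δh = i · L = 0.0008225 × 333 = 0.2739 m.

0.274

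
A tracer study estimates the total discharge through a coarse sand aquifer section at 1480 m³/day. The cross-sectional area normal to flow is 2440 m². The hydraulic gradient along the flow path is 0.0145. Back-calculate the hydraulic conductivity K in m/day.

Hydraulic gradient i = 0.0145.
From Q = K·A·i, K = Q / (A·i) = 1480 / (2440 × 0.01450) = 41.83 m/day.

41.8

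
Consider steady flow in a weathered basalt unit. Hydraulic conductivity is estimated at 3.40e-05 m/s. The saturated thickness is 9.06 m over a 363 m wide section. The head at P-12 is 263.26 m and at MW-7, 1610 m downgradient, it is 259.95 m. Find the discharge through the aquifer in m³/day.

Convert K: 3.40e-05 m/s × 86400 = 2.938 m/day.
Cross-sectional area A = 363 × 9.06 = 3289 m².
Hydraulic gradient i = (263.26 − 259.95) / 1610 = 3.31 / 1610 = 0.002056.
Darcy's law: Q = K · A · i = 2.938 × 3289 × 0.002056 = 19.86 m³/day.

19.9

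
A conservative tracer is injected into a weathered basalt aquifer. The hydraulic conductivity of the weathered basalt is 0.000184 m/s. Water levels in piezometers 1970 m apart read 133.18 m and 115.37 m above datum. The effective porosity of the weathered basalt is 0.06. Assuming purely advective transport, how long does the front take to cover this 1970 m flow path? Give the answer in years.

2.25

Convert K: 0.000184 m/s × 86400 = 15.90 m/day.
Hydraulic gradient i = (133.18 − 115.37) / 1970 = 17.81 / 1970 = 0.009041.
Darcy flux q = K · i = 15.90 × 0.009041 = 0.1437 m/day.
Seepage velocity v = q / n_e = 0.1437 / 0.06 = 2.395 m/day.
Travel time t = L / v = 1970 / 2.395 = 822.4 days = 2.252 years.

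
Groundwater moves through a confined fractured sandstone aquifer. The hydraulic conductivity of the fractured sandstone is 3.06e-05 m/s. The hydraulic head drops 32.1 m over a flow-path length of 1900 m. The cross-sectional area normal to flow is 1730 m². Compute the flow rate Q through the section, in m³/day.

Convert K: 3.06e-05 m/s × 86400 = 2.644 m/day.
Hydraulic gradient i = Δh / L = 32.1 / 1900 = 0.01689.
Darcy's law: Q = K · A · i = 2.644 × 1730 × 0.01689 = 77.27 m³/day.

77.3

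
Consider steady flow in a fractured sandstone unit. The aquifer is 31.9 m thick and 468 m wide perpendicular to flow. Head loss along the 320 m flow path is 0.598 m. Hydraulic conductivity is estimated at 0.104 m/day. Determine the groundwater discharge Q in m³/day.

2.90

Cross-sectional area A = 468 × 31.9 = 14929 m².
Hydraulic gradient i = Δh / L = 0.598 / 320 = 0.001869.
Darcy's law: Q = K · A · i = 0.1040 × 14929 × 0.001869 = 2.901 m³/day.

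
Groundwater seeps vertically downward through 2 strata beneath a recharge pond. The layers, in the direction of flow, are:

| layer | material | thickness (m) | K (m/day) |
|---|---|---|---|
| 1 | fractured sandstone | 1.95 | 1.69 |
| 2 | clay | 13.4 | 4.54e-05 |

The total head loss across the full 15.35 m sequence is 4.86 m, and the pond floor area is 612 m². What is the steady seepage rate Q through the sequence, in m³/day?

Flow is perpendicular to layering, so the layers act in series and the equivalent K is the thickness-weighted harmonic mean.
Total thickness L = 1.95 + 13.4 = 15.35 m.
Σ(b_i/K_i) = 1.95/1.69 + 13.4/4.54e-05 = 2.952e+05 d.
K_eq = L / Σ(b_i/K_i) = 15.35 / 2.952e+05 = 5.201e-05 m/day.
Q = K_eq · A · (Δh/L) = 5.201e-05 × 612 × (4.86/15.35) = 0.01008 m³/day.

0.0101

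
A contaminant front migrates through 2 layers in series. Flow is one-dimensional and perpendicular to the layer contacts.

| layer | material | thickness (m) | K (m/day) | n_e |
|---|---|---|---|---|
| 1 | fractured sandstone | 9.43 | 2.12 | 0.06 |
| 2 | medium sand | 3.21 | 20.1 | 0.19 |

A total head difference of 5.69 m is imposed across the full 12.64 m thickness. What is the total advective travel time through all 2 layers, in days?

With flow normal to the layers, continuity requires the same specific discharge q through every layer.
Σ(b_i/K_i) = 9.43/2.12 + 3.21/20.1 = 4.608 d.
q = Δh / Σ(b_i/K_i) = 5.69 / 4.608 = 1.235 m/day.
In each layer the seepage velocity is v_i = q/n_i, so the layer transit time is t_i = b_i·n_i / q:
  layer 1 (fractured sandstone): t_1 = 9.43 × 0.06 / 1.235 = 0.4582 d
  layer 2 (medium sand): t_2 = 3.21 × 0.19 / 1.235 = 0.4939 d
Total t = Σ t_i = 0.9521 days.

0.952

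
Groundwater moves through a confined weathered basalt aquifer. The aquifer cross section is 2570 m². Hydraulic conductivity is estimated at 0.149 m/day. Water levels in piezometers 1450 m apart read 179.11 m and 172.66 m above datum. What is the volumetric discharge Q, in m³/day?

1.70

Hydraulic gradient i = (179.11 − 172.66) / 1450 = 6.45 / 1450 = 0.004448.
Darcy's law: Q = K · A · i = 0.1490 × 2570 × 0.004448 = 1.703 m³/day.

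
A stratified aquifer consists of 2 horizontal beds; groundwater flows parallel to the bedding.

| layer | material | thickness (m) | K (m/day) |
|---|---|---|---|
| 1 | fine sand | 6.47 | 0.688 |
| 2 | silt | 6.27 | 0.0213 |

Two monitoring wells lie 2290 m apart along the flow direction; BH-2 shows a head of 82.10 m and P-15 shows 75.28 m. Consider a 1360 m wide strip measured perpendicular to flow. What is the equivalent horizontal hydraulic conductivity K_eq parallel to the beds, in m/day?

0.360

Flow is parallel to layering, so each bed carries its own Darcy discharge and the transmissivities add.
Σ(K_i·b_i) = 0.688×6.47 + 0.0213×6.27 = 4.585 m²/day.
Total thickness b = 12.74 m, so K_eq = Σ(K_i·b_i)/b = 0.3599 m/day.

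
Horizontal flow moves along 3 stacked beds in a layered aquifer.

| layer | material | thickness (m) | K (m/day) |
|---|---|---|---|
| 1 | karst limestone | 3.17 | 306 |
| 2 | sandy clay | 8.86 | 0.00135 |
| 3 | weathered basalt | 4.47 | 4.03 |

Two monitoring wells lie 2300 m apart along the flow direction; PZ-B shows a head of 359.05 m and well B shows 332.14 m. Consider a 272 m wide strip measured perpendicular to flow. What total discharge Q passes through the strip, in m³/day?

3140

Flow is parallel to layering, so each bed carries its own Darcy discharge and the transmissivities add.
Σ(K_i·b_i) = 306×3.17 + 0.00135×8.86 + 4.03×4.47 = 988.0 m²/day.
Hydraulic gradient i = (359.05 − 332.14) / 2300 = 26.91 / 2300 = 0.01170.
Q = Σ(K_i·b_i) · W · i = 988.0 × 272 × 0.01170 = 3144 m³/day.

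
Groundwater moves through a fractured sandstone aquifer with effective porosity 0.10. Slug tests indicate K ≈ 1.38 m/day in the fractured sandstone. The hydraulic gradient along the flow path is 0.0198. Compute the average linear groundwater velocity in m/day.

0.273

Hydraulic gradient i = 0.0198.
Darcy flux q = K · i = 1.380 × 0.01980 = 0.02732 m/day.
Seepage velocity v = q / n_e = 0.02732 / 0.10 = 0.2732 m/day.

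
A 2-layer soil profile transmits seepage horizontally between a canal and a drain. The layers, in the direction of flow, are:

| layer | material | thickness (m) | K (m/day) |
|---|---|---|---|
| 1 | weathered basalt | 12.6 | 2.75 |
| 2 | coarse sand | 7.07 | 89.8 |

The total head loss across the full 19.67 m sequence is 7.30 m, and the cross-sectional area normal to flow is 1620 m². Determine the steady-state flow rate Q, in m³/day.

2540

Flow is perpendicular to layering, so the layers act in series and the equivalent K is the thickness-weighted harmonic mean.
Total thickness L = 12.6 + 7.07 = 19.67 m.
Σ(b_i/K_i) = 12.6/2.75 + 7.07/89.8 = 4.661 d.
K_eq = L / Σ(b_i/K_i) = 19.67 / 4.661 = 4.221 m/day.
Q = K_eq · A · (Δh/L) = 4.221 × 1620 × (7.30/19.67) = 2537 m³/day.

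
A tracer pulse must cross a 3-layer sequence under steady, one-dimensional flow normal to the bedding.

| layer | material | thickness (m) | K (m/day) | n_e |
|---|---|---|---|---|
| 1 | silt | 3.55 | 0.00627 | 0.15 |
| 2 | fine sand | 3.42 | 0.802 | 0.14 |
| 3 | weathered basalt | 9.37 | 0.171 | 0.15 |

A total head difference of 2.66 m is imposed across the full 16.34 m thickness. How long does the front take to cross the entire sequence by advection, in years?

With flow normal to the layers, continuity requires the same specific discharge q through every layer.
Σ(b_i/K_i) = 3.55/0.00627 + 3.42/0.802 + 9.37/0.171 = 625.2 d.
q = Δh / Σ(b_i/K_i) = 2.66 / 625.2 = 0.004254 m/day.
In each layer the seepage velocity is v_i = q/n_i, so the layer transit time is t_i = b_i·n_i / q:
  layer 1 (silt): t_1 = 3.55 × 0.15 / 0.004254 = 125.2 d
  layer 2 (fine sand): t_2 = 3.42 × 0.14 / 0.004254 = 112.5 d
  layer 3 (weathered basalt): t_3 = 9.37 × 0.15 / 0.004254 = 330.4 d
Total t = Σ t_i = 568.1 days = 1.555 years.

1.56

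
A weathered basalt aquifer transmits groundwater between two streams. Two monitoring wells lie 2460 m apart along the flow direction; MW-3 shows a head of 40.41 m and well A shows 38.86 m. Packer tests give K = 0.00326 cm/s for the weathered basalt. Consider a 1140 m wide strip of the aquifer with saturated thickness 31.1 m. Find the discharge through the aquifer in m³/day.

62.9

Convert K: 0.00326 cm/s × 864 = 2.817 m/day.
Cross-sectional area A = 1140 × 31.1 = 35454 m².
Hydraulic gradient i = (40.41 − 38.86) / 2460 = 1.55 / 2460 = 0.0006301.
Darcy's law: Q = K · A · i = 2.817 × 35454 × 0.0006301 = 62.92 m³/day.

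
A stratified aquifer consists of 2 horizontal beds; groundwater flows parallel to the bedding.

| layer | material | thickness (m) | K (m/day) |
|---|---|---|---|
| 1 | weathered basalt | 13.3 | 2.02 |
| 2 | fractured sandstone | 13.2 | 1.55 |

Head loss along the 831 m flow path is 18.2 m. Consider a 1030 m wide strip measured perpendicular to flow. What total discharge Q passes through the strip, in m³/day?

Flow is parallel to layering, so each bed carries its own Darcy discharge and the transmissivities add.
Σ(K_i·b_i) = 2.02×13.3 + 1.55×13.2 = 47.33 m²/day.
Hydraulic gradient i = Δh / L = 18.2 / 831 = 0.02190.
Q = Σ(K_i·b_i) · W · i = 47.33 × 1030 × 0.02190 = 1068 m³/day.

1070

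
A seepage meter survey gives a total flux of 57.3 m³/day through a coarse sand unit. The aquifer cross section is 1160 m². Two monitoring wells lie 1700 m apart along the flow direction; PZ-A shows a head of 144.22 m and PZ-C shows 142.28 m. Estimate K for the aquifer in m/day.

Hydraulic gradient i = (144.22 − 142.28) / 1700 = 1.94 / 1700 = 0.001141.
From Q = K·A·i, K = Q / (A·i) = 57.3 / (1160 × 0.001141) = 43.29 m/day.

43.3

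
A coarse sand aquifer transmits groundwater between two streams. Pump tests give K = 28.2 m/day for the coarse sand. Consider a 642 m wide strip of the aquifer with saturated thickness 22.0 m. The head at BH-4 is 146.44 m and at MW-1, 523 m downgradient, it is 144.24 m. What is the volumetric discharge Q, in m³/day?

1680

Cross-sectional area A = 642 × 22.0 = 14124 m².
Hydraulic gradient i = (146.44 − 144.24) / 523 = 2.2 / 523 = 0.004207.
Darcy's law: Q = K · A · i = 28.20 × 14124 × 0.004207 = 1675 m³/day.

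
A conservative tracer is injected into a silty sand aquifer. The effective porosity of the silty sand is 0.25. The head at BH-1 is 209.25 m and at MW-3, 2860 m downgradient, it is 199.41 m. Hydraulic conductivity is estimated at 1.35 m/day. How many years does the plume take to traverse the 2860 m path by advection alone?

421

Hydraulic gradient i = (209.25 − 199.41) / 2860 = 9.84 / 2860 = 0.003441.
Darcy flux q = K · i = 1.350 × 0.003441 = 0.004645 m/day.
Seepage velocity v = q / n_e = 0.004645 / 0.25 = 0.01858 m/day.
Travel time t = L / v = 2860 / 0.01858 = 1.539e+05 days = 421.5 years.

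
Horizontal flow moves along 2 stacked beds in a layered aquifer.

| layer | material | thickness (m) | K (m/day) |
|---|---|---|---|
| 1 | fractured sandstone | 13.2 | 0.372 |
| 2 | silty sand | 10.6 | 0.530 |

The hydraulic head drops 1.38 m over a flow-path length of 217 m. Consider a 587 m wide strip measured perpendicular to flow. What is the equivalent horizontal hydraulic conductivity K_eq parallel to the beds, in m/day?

0.442

Flow is parallel to layering, so each bed carries its own Darcy discharge and the transmissivities add.
Σ(K_i·b_i) = 0.372×13.2 + 0.530×10.6 = 10.53 m²/day.
Total thickness b = 23.80 m, so K_eq = Σ(K_i·b_i)/b = 0.4424 m/day.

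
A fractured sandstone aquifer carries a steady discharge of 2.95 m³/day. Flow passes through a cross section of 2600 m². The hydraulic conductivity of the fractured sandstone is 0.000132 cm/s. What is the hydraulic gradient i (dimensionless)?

0.00995

Convert K: 0.000132 cm/s × 864 = 0.1140 m/day.
From Q = K·A·i, i = Q / (K·A) = 2.95 / (0.1140 × 2600) = 0.009949.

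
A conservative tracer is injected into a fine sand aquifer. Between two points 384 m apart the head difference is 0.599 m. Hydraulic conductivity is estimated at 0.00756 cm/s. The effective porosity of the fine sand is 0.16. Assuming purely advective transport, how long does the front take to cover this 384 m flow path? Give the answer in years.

Convert K: 0.00756 cm/s × 864 = 6.532 m/day.
Hydraulic gradient i = Δh / L = 0.599 / 384 = 0.001560.
Darcy flux q = K · i = 6.532 × 0.001560 = 0.01019 m/day.
Seepage velocity v = q / n_e = 0.01019 / 0.16 = 0.06368 m/day.
Travel time t = L / v = 384 / 0.06368 = 6030 days = 16.51 years.

16.5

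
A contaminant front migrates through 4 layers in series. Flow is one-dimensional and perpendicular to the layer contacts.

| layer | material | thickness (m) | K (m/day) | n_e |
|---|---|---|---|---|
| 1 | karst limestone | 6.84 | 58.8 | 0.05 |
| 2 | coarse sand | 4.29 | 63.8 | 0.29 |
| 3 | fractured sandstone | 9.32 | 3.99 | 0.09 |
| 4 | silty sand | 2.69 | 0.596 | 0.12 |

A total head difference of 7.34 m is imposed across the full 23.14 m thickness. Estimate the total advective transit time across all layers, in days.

With flow normal to the layers, continuity requires the same specific discharge q through every layer.
Σ(b_i/K_i) = 6.84/58.8 + 4.29/63.8 + 9.32/3.99 + 2.69/0.596 = 7.033 d.
q = Δh / Σ(b_i/K_i) = 7.34 / 7.033 = 1.044 m/day.
In each layer the seepage velocity is v_i = q/n_i, so the layer transit time is t_i = b_i·n_i / q:
  layer 1 (karst limestone): t_1 = 6.84 × 0.05 / 1.044 = 0.3277 d
  layer 2 (coarse sand): t_2 = 4.29 × 0.29 / 1.044 = 1.192 d
  layer 3 (fractured sandstone): t_3 = 9.32 × 0.09 / 1.044 = 0.8037 d
  layer 4 (silty sand): t_4 = 2.69 × 0.12 / 1.044 = 0.3093 d
Total t = Σ t_i = 2.633 days.

2.63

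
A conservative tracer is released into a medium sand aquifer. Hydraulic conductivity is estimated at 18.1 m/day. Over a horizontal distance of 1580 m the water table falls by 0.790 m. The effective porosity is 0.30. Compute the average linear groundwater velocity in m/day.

Hydraulic gradient i = Δh / L = 0.790 / 1580 = 0.0005000.
Darcy flux q = K · i = 18.10 × 0.0005000 = 0.009050 m/day.
Seepage velocity v = q / n_e = 0.009050 / 0.30 = 0.03017 m/day.

0.0302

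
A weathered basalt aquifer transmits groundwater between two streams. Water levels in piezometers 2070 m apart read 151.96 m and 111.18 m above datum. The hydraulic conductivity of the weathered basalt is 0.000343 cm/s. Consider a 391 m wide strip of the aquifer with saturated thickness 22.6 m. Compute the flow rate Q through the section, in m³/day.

51.6

Convert K: 0.000343 cm/s × 864 = 0.2964 m/day.
Cross-sectional area A = 391 × 22.6 = 8837 m².
Hydraulic gradient i = (151.96 − 111.18) / 2070 = 40.78 / 2070 = 0.01970.
Darcy's law: Q = K · A · i = 0.2964 × 8837 × 0.01970 = 51.59 m³/day.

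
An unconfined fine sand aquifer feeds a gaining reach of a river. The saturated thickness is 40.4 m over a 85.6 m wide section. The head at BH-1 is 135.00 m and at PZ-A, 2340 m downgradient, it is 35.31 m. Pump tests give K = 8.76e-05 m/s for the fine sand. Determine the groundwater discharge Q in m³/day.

Convert K: 8.76e-05 m/s × 86400 = 7.569 m/day.
Cross-sectional area A = 85.6 × 40.4 = 3458 m².
Hydraulic gradient i = (135.00 − 35.31) / 2340 = 99.69 / 2340 = 0.04260.
Darcy's law: Q = K · A · i = 7.569 × 3458 × 0.04260 = 1115 m³/day.

1120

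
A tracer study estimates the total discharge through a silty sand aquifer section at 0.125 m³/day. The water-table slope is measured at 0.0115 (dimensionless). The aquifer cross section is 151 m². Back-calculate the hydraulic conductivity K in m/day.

Hydraulic gradient i = 0.0115.
From Q = K·A·i, K = Q / (A·i) = 0.125 / (151.0 × 0.01150) = 0.07198 m/day.

0.0720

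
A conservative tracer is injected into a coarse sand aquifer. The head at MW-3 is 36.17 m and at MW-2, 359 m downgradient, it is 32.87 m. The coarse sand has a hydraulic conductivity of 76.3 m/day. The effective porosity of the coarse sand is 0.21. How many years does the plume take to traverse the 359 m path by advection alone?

0.294

Hydraulic gradient i = (36.17 − 32.87) / 359 = 3.3 / 359 = 0.009192.
Darcy flux q = K · i = 76.30 × 0.009192 = 0.7014 m/day.
Seepage velocity v = q / n_e = 0.7014 / 0.21 = 3.340 m/day.
Travel time t = L / v = 359 / 3.340 = 107.5 days = 0.2943 years.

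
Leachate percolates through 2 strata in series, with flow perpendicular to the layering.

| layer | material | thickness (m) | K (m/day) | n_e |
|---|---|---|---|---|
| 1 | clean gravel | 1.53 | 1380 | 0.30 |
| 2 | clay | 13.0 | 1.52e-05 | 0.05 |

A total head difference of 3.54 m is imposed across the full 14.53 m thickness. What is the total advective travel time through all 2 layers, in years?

With flow normal to the layers, continuity requires the same specific discharge q through every layer.
Σ(b_i/K_i) = 1.53/1380 + 13.0/1.52e-05 = 8.553e+05 d.
q = Δh / Σ(b_i/K_i) = 3.54 / 8.553e+05 = 4.139e-06 m/day.
In each layer the seepage velocity is v_i = q/n_i, so the layer transit time is t_i = b_i·n_i / q:
  layer 1 (clean gravel): t_1 = 1.53 × 0.30 / 4.139e-06 = 1.109e+05 d
  layer 2 (clay): t_2 = 13.0 × 0.05 / 4.139e-06 = 1.570e+05 d
Total t = Σ t_i = 2.679e+05 days = 733.6 years.

734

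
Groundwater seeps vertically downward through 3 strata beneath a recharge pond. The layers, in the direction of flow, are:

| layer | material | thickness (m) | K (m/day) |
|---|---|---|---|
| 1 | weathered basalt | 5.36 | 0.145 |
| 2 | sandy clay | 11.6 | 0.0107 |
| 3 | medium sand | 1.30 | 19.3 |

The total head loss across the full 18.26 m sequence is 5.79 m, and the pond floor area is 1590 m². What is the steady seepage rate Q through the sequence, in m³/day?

Flow is perpendicular to layering, so the layers act in series and the equivalent K is the thickness-weighted harmonic mean.
Total thickness L = 5.36 + 11.6 + 1.30 = 18.26 m.
Σ(b_i/K_i) = 5.36/0.145 + 11.6/0.0107 + 1.30/19.3 = 1121 d.
K_eq = L / Σ(b_i/K_i) = 18.26 / 1121 = 0.01629 m/day.
Q = K_eq · A · (Δh/L) = 0.01629 × 1590 × (5.79/18.26) = 8.211 m³/day.

8.21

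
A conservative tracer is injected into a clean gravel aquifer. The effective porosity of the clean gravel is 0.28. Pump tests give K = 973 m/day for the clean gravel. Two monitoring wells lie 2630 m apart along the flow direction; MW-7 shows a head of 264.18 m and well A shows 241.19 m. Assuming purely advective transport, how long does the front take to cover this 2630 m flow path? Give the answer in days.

86.6

Hydraulic gradient i = (264.18 − 241.19) / 2630 = 22.99 / 2630 = 0.008741.
Darcy flux q = K · i = 973.0 × 0.008741 = 8.505 m/day.
Seepage velocity v = q / n_e = 8.505 / 0.28 = 30.38 m/day.
Travel time t = L / v = 2630 / 30.38 = 86.58 days.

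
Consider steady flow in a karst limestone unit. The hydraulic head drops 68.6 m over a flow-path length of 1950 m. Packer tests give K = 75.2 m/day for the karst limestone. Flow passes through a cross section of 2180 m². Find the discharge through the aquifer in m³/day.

5770

Hydraulic gradient i = Δh / L = 68.6 / 1950 = 0.03518.
Darcy's law: Q = K · A · i = 75.20 × 2180 × 0.03518 = 5767 m³/day.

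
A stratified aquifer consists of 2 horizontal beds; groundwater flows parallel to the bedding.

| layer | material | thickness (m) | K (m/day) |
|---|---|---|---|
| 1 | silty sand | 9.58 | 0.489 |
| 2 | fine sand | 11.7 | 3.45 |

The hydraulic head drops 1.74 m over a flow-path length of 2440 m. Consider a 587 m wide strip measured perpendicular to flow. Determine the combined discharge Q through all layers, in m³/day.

18.9

Flow is parallel to layering, so each bed carries its own Darcy discharge and the transmissivities add.
Σ(K_i·b_i) = 0.489×9.58 + 3.45×11.7 = 45.05 m²/day.
Hydraulic gradient i = Δh / L = 1.74 / 2440 = 0.0007131.
Q = Σ(K_i·b_i) · W · i = 45.05 × 587 × 0.0007131 = 18.86 m³/day.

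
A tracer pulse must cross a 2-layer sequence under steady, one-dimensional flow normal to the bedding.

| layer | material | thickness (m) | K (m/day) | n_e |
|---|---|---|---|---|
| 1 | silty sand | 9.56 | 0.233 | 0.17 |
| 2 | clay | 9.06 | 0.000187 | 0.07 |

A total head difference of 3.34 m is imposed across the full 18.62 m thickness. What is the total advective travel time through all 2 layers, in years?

89.8

With flow normal to the layers, continuity requires the same specific discharge q through every layer.
Σ(b_i/K_i) = 9.56/0.233 + 9.06/0.000187 = 48490 d.
q = Δh / Σ(b_i/K_i) = 3.34 / 48490 = 6.888e-05 m/day.
In each layer the seepage velocity is v_i = q/n_i, so the layer transit time is t_i = b_i·n_i / q:
  layer 1 (silty sand): t_1 = 9.56 × 0.17 / 6.888e-05 = 23595 d
  layer 2 (clay): t_2 = 9.06 × 0.07 / 6.888e-05 = 9207 d
Total t = Σ t_i = 32802 days = 89.81 years.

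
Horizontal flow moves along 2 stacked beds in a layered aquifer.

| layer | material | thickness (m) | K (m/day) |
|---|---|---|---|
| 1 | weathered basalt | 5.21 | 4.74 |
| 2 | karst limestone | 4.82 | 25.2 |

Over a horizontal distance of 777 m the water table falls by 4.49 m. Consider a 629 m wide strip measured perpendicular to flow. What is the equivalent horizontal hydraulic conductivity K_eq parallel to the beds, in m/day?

Flow is parallel to layering, so each bed carries its own Darcy discharge and the transmissivities add.
Σ(K_i·b_i) = 4.74×5.21 + 25.2×4.82 = 146.2 m²/day.
Total thickness b = 10.03 m, so K_eq = Σ(K_i·b_i)/b = 14.57 m/day.

14.6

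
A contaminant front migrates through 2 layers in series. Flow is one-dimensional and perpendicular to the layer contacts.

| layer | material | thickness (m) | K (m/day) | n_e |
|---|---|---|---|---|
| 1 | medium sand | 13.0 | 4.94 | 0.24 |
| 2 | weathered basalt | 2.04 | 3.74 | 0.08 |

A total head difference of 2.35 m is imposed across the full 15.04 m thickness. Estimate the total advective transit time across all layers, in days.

With flow normal to the layers, continuity requires the same specific discharge q through every layer.
Σ(b_i/K_i) = 13.0/4.94 + 2.04/3.74 = 3.177 d.
q = Δh / Σ(b_i/K_i) = 2.35 / 3.177 = 0.7397 m/day.
In each layer the seepage velocity is v_i = q/n_i, so the layer transit time is t_i = b_i·n_i / q:
  layer 1 (medium sand): t_1 = 13.0 × 0.24 / 0.7397 = 4.218 d
  layer 2 (weathered basalt): t_2 = 2.04 × 0.08 / 0.7397 = 0.2206 d
Total t = Σ t_i = 4.439 days.

4.44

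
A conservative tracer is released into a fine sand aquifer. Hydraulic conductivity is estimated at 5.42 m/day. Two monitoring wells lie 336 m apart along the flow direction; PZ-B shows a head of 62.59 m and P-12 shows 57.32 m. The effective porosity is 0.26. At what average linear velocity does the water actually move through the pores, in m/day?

Hydraulic gradient i = (62.59 − 57.32) / 336 = 5.27 / 336 = 0.01568.
Darcy flux q = K · i = 5.420 × 0.01568 = 0.08501 m/day.
Seepage velocity v = q / n_e = 0.08501 / 0.26 = 0.3270 m/day.

0.327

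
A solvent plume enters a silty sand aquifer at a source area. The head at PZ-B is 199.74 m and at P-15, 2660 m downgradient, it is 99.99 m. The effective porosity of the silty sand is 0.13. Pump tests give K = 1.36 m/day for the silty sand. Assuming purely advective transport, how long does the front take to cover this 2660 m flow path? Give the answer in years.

Hydraulic gradient i = (199.74 − 99.99) / 2660 = 99.75 / 2660 = 0.03750.
Darcy flux q = K · i = 1.360 × 0.03750 = 0.05100 m/day.
Seepage velocity v = q / n_e = 0.05100 / 0.13 = 0.3923 m/day.
Travel time t = L / v = 2660 / 0.3923 = 6780 days = 18.56 years.

18.6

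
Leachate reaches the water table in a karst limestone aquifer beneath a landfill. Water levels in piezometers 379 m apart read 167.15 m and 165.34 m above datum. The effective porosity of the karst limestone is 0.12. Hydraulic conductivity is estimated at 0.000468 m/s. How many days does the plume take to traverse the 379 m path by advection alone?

236

Convert K: 0.000468 m/s × 86400 = 40.44 m/day.
Hydraulic gradient i = (167.15 − 165.34) / 379 = 1.81 / 379 = 0.004776.
Darcy flux q = K · i = 40.44 × 0.004776 = 0.1931 m/day.
Seepage velocity v = q / n_e = 0.1931 / 0.12 = 1.609 m/day.
Travel time t = L / v = 379 / 1.609 = 235.5 days.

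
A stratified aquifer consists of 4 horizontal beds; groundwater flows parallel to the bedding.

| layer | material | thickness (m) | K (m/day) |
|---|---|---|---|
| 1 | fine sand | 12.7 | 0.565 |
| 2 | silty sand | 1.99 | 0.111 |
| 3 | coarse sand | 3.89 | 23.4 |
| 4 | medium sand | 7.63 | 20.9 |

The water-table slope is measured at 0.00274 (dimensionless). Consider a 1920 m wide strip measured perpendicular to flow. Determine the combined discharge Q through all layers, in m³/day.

1360

Flow is parallel to layering, so each bed carries its own Darcy discharge and the transmissivities add.
Σ(K_i·b_i) = 0.565×12.7 + 0.111×1.99 + 23.4×3.89 + 20.9×7.63 = 257.9 m²/day.
Hydraulic gradient i = 0.00274.
Q = Σ(K_i·b_i) · W · i = 257.9 × 1920 × 0.002740 = 1357 m³/day.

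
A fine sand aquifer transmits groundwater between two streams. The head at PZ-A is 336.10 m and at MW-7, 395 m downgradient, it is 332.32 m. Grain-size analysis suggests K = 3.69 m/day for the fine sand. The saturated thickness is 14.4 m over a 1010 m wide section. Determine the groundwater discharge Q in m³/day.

514

Cross-sectional area A = 1010 × 14.4 = 14544 m².
Hydraulic gradient i = (336.10 − 332.32) / 395 = 3.78 / 395 = 0.009570.
Darcy's law: Q = K · A · i = 3.690 × 14544 × 0.009570 = 513.6 m³/day.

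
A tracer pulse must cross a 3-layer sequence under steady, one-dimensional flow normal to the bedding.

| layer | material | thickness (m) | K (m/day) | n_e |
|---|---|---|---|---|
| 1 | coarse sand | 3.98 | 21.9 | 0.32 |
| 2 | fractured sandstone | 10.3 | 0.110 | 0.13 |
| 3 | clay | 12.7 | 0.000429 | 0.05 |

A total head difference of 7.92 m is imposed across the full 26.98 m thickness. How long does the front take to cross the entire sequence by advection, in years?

33.3

With flow normal to the layers, continuity requires the same specific discharge q through every layer.
Σ(b_i/K_i) = 3.98/21.9 + 10.3/0.110 + 12.7/0.000429 = 29698 d.
q = Δh / Σ(b_i/K_i) = 7.92 / 29698 = 0.0002667 m/day.
In each layer the seepage velocity is v_i = q/n_i, so the layer transit time is t_i = b_i·n_i / q:
  layer 1 (coarse sand): t_1 = 3.98 × 0.32 / 0.0002667 = 4776 d
  layer 2 (fractured sandstone): t_2 = 10.3 × 0.13 / 0.0002667 = 5021 d
  layer 3 (clay): t_3 = 12.7 × 0.05 / 0.0002667 = 2381 d
Total t = Σ t_i = 12177 days = 33.34 years.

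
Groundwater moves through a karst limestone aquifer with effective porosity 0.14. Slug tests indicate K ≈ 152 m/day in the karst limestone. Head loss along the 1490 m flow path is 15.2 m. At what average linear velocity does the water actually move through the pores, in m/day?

Hydraulic gradient i = Δh / L = 15.2 / 1490 = 0.01020.
Darcy flux q = K · i = 152.0 × 0.01020 = 1.551 m/day.
Seepage velocity v = q / n_e = 1.551 / 0.14 = 11.08 m/day.

11.1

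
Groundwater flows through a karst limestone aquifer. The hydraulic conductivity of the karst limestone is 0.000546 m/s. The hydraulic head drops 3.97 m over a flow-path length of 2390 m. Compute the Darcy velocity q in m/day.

Convert K: 0.000546 m/s × 86400 = 47.17 m/day.
Hydraulic gradient i = Δh / L = 3.97 / 2390 = 0.001661.
Specific discharge q = K · i = 47.17 × 0.001661 = 0.07836 m/day.

0.0784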